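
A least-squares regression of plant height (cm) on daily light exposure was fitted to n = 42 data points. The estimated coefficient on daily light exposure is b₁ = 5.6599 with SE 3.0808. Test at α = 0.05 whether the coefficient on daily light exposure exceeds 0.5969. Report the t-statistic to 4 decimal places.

H₀: β₁ = 0.5969 vs H₁: β₁ > 0.5969.
t = (b₁ − β₁⁰)/SE = (5.6599 − 0.5969) / 3.0808 = 1.6434.
df = n − 2 = 42 − 2 = 40.
One-sided p ≈ 0.0541, which is ≥ 0.05, so fail to reject H₀.
The data do not give significant evidence that the true slope on daily light exposure exceeds 0.5969 cm per unit.

t = 1.6434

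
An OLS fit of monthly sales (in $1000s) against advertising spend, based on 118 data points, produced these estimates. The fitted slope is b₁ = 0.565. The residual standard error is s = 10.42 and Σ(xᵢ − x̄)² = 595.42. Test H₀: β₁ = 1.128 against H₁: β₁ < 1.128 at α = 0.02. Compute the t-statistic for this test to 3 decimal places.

SE(b₁) = s/√Sₓₓ = 10.42/√595.42 = 0.427028.
t = (0.565 − 1.128) / 0.427028 = -1.318.
df = n − 2 = 116.
One-sided p ≈ 0.0950, which is ≥ 0.02, so fail to reject H₀.
The data do not give significant evidence that the true slope on advertising spend is below 1.128 $1000s per unit.

t = -1.318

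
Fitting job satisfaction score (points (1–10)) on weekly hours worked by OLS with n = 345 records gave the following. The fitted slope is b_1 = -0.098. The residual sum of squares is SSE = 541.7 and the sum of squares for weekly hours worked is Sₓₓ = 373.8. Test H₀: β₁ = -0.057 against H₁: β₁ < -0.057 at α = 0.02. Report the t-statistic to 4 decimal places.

MSE = SSE/(n − 2) = 541.7/343 = 1.5793.
SE(b_1) = √(MSE/Sₓₓ) = √(1.5793/373.8) = 0.0649999.
t = (-0.098 − (-0.057)) / 0.0649999 = -0.6308.
df = n − 2 = 343.
One-sided p ≈ 0.2643, which is ≥ 0.02, so fail to reject H₀.
The data do not give significant evidence that the true slope on weekly hours worked is below -0.057 points (1–10) per unit.

t = -0.6308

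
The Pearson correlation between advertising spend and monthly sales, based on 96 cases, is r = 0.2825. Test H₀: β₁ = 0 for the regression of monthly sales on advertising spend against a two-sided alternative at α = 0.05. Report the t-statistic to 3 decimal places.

t = r·√(n − 2)/√(1 − r²) = 0.2825·√94/√0.920194 = 2.855.
df = n − 2 = 94.
Two-sided p ≈ 0.0053, which is < 0.05, so reject H₀.
There is evidence of a linear association between advertising spend and monthly sales.

t = 2.855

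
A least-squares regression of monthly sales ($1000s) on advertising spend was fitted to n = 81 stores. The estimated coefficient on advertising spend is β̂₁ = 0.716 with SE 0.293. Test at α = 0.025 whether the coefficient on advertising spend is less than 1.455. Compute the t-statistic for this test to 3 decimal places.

t = -2.522

H₀: β₁ = 1.455 vs H₁: β₁ < 1.455.
t = (β̂₁ − β₁⁰)/SE = (0.716 − 1.455) / 0.293 = -2.522.
df = n − 2 = 81 − 2 = 79.
One-sided p ≈ 0.0068, which is < 0.025, so reject H₀.
There is evidence that the true slope on advertising spend is below 1.455 $1000s per unit.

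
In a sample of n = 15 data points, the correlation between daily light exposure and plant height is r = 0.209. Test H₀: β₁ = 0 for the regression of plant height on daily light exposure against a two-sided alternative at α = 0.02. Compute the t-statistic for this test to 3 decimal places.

t = 0.771

t = r·√(n − 2)/√(1 − r²) = 0.209·√13/√0.956319 = 0.771.
df = n − 2 = 13.
Two-sided p ≈ 0.4547, which is ≥ 0.02, so fail to reject H₀.
The data do not give significant evidence of a linear association between daily light exposure and plant height.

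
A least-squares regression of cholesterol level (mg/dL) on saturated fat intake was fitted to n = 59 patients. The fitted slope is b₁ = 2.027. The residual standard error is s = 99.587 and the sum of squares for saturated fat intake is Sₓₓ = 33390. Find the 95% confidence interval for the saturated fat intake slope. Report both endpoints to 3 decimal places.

SE(b₁) = s/√Sₓₓ = 99.587/√33390 = 0.544997.
df = n − 2 = 57.
t* = t_{0.025, 57} = 2.002465.
Margin = t* × SE = 2.002465 × 0.544997 = 1.09134.
CI: 2.027 ± 1.09134 → (0.936, 3.118).
With 95% confidence, each one-unit increase in saturated fat intake is associated with a change of between 0.936 and 3.118 mg/dL in cholesterol level.

(0.936, 3.118)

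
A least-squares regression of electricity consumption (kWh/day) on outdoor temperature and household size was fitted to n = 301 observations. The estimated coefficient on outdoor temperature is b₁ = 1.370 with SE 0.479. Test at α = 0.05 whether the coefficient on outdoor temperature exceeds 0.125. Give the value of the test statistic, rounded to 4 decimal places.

H₀: β₁ = 0.125 vs H₁: β₁ > 0.125.
t = (b₁ − β₁⁰)/SE = (1.370 − 0.125) / 0.479 = 2.5992.
df = n − k − 1 = 301 − 2 − 1 = 298.
One-sided p ≈ 0.0049, which is < 0.05, so reject H₀.
There is evidence that the true slope on outdoor temperature exceeds 0.125 kWh/day per unit, holding the other predictors fixed.

t = 2.5992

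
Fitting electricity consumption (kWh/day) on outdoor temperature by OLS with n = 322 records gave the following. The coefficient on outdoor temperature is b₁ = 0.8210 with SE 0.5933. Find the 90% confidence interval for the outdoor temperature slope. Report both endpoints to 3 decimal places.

(-0.158, 1.800)

df = n − 2 = 322 − 2 = 320.
t* = t_{0.05, 320} = 1.649629.
Margin = t* × SE = 1.649629 × 0.5933 = 0.97873.
CI: 0.8210 ± 0.97873 → (-0.158, 1.800).
With 90% confidence, each one-unit increase in outdoor temperature is associated with a change of between -0.158 and 1.800 kWh/day in electricity consumption.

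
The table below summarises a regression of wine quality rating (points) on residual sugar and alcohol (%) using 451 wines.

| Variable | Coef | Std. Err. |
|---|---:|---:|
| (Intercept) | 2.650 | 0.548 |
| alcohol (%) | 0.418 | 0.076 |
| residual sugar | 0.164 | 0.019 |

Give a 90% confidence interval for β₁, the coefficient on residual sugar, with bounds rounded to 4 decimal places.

Read off: b = 0.164, SE = 0.019 for residual sugar.
df = n − k − 1 = 451 − 2 − 1 = 448.
t* = t_{0.05, 448} = 1.648262.
Margin = t* × SE = 1.648262 × 0.019 = 0.031317.
CI: 0.164 ± 0.031317 → (0.1327, 0.1953).

(0.1327, 0.1953)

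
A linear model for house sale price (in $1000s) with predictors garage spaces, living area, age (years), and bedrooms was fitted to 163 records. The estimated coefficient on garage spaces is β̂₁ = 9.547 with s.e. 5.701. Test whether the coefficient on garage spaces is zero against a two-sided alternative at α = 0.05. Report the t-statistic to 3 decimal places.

t = 1.675

H₀: β₁ = 0 vs H₁: β₁ ≠ 0.
t = (β̂₁ − β₁⁰)/SE = 9.547 / 5.701 = 1.675.
df = n − k − 1 = 163 − 4 − 1 = 158.
Two-sided p ≈ 0.0960, which is ≥ 0.05, so fail to reject H₀.
The data do not give significant evidence of an association between garage spaces and house sale price, after adjusting for the other predictors.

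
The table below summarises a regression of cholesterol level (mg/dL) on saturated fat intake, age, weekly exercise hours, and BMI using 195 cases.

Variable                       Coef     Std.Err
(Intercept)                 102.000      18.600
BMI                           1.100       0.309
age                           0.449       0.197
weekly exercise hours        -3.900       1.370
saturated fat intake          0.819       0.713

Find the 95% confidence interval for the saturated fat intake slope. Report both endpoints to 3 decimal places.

(-0.587, 2.225)

Read off: b = 0.819, SE = 0.713 for saturated fat intake.
df = n − k − 1 = 195 − 4 − 1 = 190.
t* = t_{0.025, 190} = 1.972528.
Margin = t* × SE = 1.972528 × 0.713 = 1.40641.
CI: 0.819 ± 1.40641 → (-0.587, 2.225).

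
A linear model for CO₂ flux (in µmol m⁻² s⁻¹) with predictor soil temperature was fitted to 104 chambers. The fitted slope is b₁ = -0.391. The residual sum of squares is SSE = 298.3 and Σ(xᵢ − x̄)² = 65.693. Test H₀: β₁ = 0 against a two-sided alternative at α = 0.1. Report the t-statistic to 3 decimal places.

MSE = SSE/(n − 2) = 298.3/102 = 2.92451.
SE(b₁) = √(MSE/Sₓₓ) = √(2.92451/65.693) = 0.210992.
t = -0.391 / 0.210992 = -1.853.
df = n − 2 = 102.
Two-sided p ≈ 0.0668, which is < 0.1, so reject H₀.
There is evidence that soil temperature is associated with CO₂ flux.

t = -1.853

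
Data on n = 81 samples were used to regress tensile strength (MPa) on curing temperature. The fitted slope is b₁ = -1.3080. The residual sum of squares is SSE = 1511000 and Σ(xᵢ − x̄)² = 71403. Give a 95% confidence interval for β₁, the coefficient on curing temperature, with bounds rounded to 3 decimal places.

MSE = SSE/(n − 2) = 1511000/79 = 19126.6.
SE(b₁) = √(MSE/Sₓₓ) = √(19126.6/71403) = 0.51756.
df = n − 2 = 79.
t* = t_{0.025, 79} = 1.99045.
Margin = t* × SE = 1.99045 × 0.51756 = 1.03018.
CI: -1.3080 ± 1.03018 → (-2.338, -0.278).
With 95% confidence, each one-unit increase in curing temperature is associated with a change of between -2.338 and -0.278 MPa in tensile strength.

(-2.338, -0.278)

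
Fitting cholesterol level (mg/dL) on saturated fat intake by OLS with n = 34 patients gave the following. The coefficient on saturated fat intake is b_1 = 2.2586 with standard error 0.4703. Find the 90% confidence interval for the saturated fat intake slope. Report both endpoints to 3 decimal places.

(1.462, 3.055)

df = n − 2 = 34 − 2 = 32.
t* = t_{0.05, 32} = 1.693889.
Margin = t* × SE = 1.693889 × 0.4703 = 0.79664.
CI: 2.2586 ± 0.79664 → (1.462, 3.055).
With 90% confidence, each one-unit increase in saturated fat intake is associated with a change of between 1.462 and 3.055 mg/dL in cholesterol level.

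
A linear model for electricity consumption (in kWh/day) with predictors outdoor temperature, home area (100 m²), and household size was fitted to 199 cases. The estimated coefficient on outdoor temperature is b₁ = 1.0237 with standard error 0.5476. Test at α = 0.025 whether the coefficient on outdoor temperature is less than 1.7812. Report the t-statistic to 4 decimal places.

t = -1.3833

H₀: β₁ = 1.7812 vs H₁: β₁ < 1.7812.
t = (b₁ − β₁⁰)/SE = (1.0237 − 1.7812) / 0.5476 = -1.3833.
df = n − k − 1 = 199 − 3 − 1 = 195.
One-sided p ≈ 0.0841, which is ≥ 0.025, so fail to reject H₀.
The data do not give significant evidence that the true slope on outdoor temperature is below 1.7812 kWh/day per unit, holding the other predictors fixed.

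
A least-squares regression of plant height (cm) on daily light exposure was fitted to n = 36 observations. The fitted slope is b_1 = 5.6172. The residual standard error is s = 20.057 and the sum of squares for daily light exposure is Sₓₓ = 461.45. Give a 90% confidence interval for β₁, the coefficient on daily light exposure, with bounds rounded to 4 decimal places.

(4.0384, 7.1960)

SE(b_1) = s/√Sₓₓ = 20.057/√461.45 = 0.933692.
df = n − 2 = 34.
t* = t_{0.05, 34} = 1.690924.
Margin = t* × SE = 1.690924 × 0.933692 = 1.578802.
CI: 5.6172 ± 1.578802 → (4.0384, 7.1960).
With 90% confidence, each one-unit increase in daily light exposure is associated with a change of between 4.0384 and 7.1960 cm in plant height.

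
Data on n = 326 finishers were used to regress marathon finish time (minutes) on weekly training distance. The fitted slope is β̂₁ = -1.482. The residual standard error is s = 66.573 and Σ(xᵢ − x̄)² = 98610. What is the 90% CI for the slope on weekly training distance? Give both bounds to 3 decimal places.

(-1.832, -1.132)

SE(β̂₁) = s/√Sₓₓ = 66.573/√98610 = 0.212001.
df = n − 2 = 324.
t* = t_{0.05, 324} = 1.64957.
Margin = t* × SE = 1.64957 × 0.212001 = 0.34971.
CI: -1.482 ± 0.34971 → (-1.832, -1.132).
With 90% confidence, each one-unit increase in weekly training distance is associated with a change of between -1.832 and -1.132 minutes in marathon finish time.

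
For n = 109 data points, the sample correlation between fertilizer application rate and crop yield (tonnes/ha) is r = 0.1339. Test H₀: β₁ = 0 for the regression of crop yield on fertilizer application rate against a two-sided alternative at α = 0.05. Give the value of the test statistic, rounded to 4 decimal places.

t = 1.3977

t = r·√(n − 2)/√(1 − r²) = 0.1339·√107/√0.982071 = 1.3977.
df = n − 2 = 107.
Two-sided p ≈ 0.1651, which is ≥ 0.05, so fail to reject H₀.
The data do not give significant evidence of a linear association between fertilizer application rate and crop yield.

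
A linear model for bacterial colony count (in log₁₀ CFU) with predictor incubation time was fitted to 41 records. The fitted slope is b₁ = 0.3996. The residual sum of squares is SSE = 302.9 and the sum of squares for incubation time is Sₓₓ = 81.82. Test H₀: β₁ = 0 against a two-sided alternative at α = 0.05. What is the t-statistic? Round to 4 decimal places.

t = 1.2970

MSE = SSE/(n − 2) = 302.9/39 = 7.76667.
SE(b₁) = √(MSE/Sₓₓ) = √(7.76667/81.82) = 0.308097.
t = 0.3996 / 0.308097 = 1.2970.
df = n − 2 = 39.
Two-sided p ≈ 0.2023, which is ≥ 0.05, so fail to reject H₀.
The data do not give significant evidence of an association between incubation time and bacterial colony count.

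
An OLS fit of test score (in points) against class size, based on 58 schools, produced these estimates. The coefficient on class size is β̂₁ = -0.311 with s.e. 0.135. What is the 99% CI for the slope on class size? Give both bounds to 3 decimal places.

df = n − 2 = 58 − 2 = 56.
t* = t_{0.005, 56} = 2.666512.
Margin = t* × SE = 2.666512 × 0.135 = 0.35998.
CI: -0.311 ± 0.35998 → (-0.671, 0.049).
With 99% confidence, each one-unit increase in class size is associated with a change of between -0.671 and 0.049 points in test score.

(-0.671, 0.049)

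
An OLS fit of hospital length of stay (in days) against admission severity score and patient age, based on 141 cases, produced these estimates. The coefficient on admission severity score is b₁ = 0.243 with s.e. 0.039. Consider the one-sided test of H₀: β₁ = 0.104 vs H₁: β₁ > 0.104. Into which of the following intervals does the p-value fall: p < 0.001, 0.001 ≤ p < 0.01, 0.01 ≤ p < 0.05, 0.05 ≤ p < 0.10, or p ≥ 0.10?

p < 0.001

t = (0.243 − 0.104) / 0.039 = 3.564.
df = n − k − 1 = 141 − 2 − 1 = 138.
One-sided p = P(T_{138} > t) ≈ 0.0003.
So p < 0.001.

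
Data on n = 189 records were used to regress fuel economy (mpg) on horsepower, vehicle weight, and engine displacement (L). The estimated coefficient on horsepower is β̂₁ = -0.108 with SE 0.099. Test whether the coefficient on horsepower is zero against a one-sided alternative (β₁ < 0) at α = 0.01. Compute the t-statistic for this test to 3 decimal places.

H₀: β₁ = 0 vs H₁: β₁ < 0.
t = (β̂₁ − β₁⁰)/SE = -0.108 / 0.099 = -1.091.
df = n − k − 1 = 189 − 3 − 1 = 185.
One-sided p ≈ 0.1384, which is ≥ 0.01, so fail to reject H₀.
The data do not give significant evidence that the true slope on horsepower is negative, holding the other predictors fixed.

t = -1.091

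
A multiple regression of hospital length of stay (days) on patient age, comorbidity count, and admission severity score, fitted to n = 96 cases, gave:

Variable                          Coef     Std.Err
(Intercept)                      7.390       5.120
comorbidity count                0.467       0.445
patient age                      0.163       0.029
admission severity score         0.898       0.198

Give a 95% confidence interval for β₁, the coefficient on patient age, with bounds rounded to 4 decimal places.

Read off: b = 0.163, SE = 0.029 for patient age.
df = n − k − 1 = 96 − 3 − 1 = 92.
t* = t_{0.025, 92} = 1.986086.
Margin = t* × SE = 1.986086 × 0.029 = 0.057597.
CI: 0.163 ± 0.057597 → (0.1054, 0.2206).

(0.1054, 0.2206)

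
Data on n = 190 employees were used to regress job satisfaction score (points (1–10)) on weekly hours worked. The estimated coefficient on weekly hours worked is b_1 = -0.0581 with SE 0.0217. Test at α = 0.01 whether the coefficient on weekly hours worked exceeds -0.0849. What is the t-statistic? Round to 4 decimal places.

H₀: β₁ = -0.0849 vs H₁: β₁ > -0.0849.
t = (b_1 − β₁⁰)/SE = (-0.0581 − (-0.0849)) / 0.0217 = 1.2350.
df = n − 2 = 190 − 2 = 188.
One-sided p ≈ 0.1092, which is ≥ 0.01, so fail to reject H₀.
The data do not give significant evidence that the true slope on weekly hours worked exceeds -0.0849 points (1–10) per unit.

t = 1.2350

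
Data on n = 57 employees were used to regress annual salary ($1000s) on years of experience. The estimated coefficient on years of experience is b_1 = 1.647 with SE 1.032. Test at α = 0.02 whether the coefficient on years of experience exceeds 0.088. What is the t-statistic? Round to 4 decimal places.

t = 1.5107

H₀: β₁ = 0.088 vs H₁: β₁ > 0.088.
t = (b_1 − β₁⁰)/SE = (1.647 − 0.088) / 1.032 = 1.5107.
df = n − 2 = 57 − 2 = 55.
One-sided p ≈ 0.0683, which is ≥ 0.02, so fail to reject H₀.
The data do not give significant evidence that the true slope on years of experience exceeds 0.088 $1000s per unit.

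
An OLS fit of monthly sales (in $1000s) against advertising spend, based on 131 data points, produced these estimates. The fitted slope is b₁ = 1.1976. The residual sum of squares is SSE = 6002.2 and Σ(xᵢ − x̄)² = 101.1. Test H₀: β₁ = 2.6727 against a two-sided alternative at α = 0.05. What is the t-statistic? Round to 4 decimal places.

t = -2.1744

MSE = SSE/(n − 2) = 6002.2/129 = 46.5287.
SE(b₁) = √(MSE/Sₓₓ) = √(46.5287/101.1) = 0.678398.
t = (1.1976 − 2.6727) / 0.678398 = -2.1744.
df = n − 2 = 129.
Two-sided p ≈ 0.0315, which is < 0.05, so reject H₀.
There is evidence that the true slope on advertising spend differs from 2.6727 $1000s per unit.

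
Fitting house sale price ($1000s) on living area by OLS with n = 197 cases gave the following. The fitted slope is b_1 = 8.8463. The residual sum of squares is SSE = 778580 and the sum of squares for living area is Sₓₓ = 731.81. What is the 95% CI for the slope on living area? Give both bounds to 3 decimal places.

(4.240, 13.453)

MSE = SSE/(n − 2) = 778580/195 = 3992.72.
SE(b_1) = √(MSE/Sₓₓ) = √(3992.72/731.81) = 2.3358.
df = n − 2 = 195.
t* = t_{0.025, 195} = 1.972204.
Margin = t* × SE = 1.972204 × 2.3358 = 4.60667.
CI: 8.8463 ± 4.60667 → (4.240, 13.453).
With 95% confidence, each one-unit increase in living area is associated with a change of between 4.240 and 13.453 $1000s in house sale price.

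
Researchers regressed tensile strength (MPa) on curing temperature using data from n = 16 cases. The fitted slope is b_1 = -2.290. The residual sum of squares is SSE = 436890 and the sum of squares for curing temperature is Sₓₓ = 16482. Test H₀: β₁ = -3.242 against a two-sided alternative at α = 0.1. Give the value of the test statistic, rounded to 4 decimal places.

t = 0.6919

MSE = SSE/(n − 2) = 436890/14 = 31206.4.
SE(b_1) = √(MSE/Sₓₓ) = √(31206.4/16482) = 1.376.
t = (-2.290 − (-3.242)) / 1.376 = 0.6919.
df = n − 2 = 14.
Two-sided p ≈ 0.5003, which is ≥ 0.1, so fail to reject H₀.
The data are consistent with a true slope of -3.242 MPa per unit of curing temperature.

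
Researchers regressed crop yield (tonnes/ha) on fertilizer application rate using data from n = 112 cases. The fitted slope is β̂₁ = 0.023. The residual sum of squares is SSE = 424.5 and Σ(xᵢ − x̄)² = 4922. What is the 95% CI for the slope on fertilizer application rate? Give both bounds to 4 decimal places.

MSE = SSE/(n − 2) = 424.5/110 = 3.85909.
SE(β̂₁) = √(MSE/Sₓₓ) = √(3.85909/4922) = 0.0280009.
df = n − 2 = 110.
t* = t_{0.025, 110} = 1.981765.
Margin = t* × SE = 1.981765 × 0.0280009 = 0.055491.
CI: 0.023 ± 0.055491 → (-0.0325, 0.0785).
With 95% confidence, each one-unit increase in fertilizer application rate is associated with a change of between -0.0325 and 0.0785 tonnes/ha in crop yield.

(-0.0325, 0.0785)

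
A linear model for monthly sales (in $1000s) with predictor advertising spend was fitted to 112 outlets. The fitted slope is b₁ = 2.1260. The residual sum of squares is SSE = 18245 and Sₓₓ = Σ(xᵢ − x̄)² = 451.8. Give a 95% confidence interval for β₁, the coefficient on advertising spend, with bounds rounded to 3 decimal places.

MSE = SSE/(n − 2) = 18245/110 = 165.864.
SE(b₁) = √(MSE/Sₓₓ) = √(165.864/451.8) = 0.605902.
df = n − 2 = 110.
t* = t_{0.025, 110} = 1.981765.
Margin = t* × SE = 1.981765 × 0.605902 = 1.20076.
CI: 2.1260 ± 1.20076 → (0.925, 3.327).
With 95% confidence, each one-unit increase in advertising spend is associated with a change of between 0.925 and 3.327 $1000s in monthly sales.

(0.925, 3.327)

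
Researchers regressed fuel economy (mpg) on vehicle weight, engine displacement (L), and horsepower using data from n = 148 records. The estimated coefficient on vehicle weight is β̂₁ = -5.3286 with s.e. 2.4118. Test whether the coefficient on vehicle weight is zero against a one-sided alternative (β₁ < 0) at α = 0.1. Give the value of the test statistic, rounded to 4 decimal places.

t = -2.2094

H₀: β₁ = 0 vs H₁: β₁ < 0.
t = (β̂₁ − β₁⁰)/SE = -5.3286 / 2.4118 = -2.2094.
df = n − k − 1 = 148 − 3 − 1 = 144.
One-sided p ≈ 0.0144, which is < 0.1, so reject H₀.
There is evidence that the true slope on vehicle weight is negative, holding the other predictors fixed.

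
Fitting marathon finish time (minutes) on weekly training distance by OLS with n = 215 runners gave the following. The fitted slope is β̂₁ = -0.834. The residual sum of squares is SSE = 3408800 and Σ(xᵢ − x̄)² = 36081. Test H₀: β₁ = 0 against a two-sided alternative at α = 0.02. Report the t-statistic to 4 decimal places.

MSE = SSE/(n − 2) = 3408800/213 = 16003.8.
SE(β̂₁) = √(MSE/Sₓₓ) = √(16003.8/36081) = 0.665996.
t = -0.834 / 0.665996 = -1.2523.
df = n − 2 = 213.
Two-sided p ≈ 0.2118, which is ≥ 0.02, so fail to reject H₀.
The data do not give significant evidence of an association between weekly training distance and marathon finish time.

t = -1.2523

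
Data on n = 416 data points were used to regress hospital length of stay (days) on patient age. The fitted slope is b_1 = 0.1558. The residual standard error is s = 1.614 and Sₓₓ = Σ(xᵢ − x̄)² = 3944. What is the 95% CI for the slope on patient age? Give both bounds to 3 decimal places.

SE(b_1) = s/√Sₓₓ = 1.614/√3944 = 0.0257001.
df = n − 2 = 414.
t* = t_{0.025, 414} = 1.965711.
Margin = t* × SE = 1.965711 × 0.0257001 = 0.05052.
CI: 0.1558 ± 0.05052 → (0.105, 0.206).
With 95% confidence, each one-unit increase in patient age is associated with a change of between 0.105 and 0.206 days in hospital length of stay.

(0.105, 0.206)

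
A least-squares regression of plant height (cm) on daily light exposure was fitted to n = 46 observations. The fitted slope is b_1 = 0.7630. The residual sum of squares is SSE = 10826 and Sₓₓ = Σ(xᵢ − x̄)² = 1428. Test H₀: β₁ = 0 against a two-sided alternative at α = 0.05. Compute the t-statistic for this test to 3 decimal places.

t = 1.838

MSE = SSE/(n − 2) = 10826/44 = 246.045.
SE(b_1) = √(MSE/Sₓₓ) = √(246.045/1428) = 0.415091.
t = 0.7630 / 0.415091 = 1.838.
df = n − 2 = 44.
Two-sided p ≈ 0.0728, which is ≥ 0.05, so fail to reject H₀.
The data do not give significant evidence of an association between daily light exposure and plant height.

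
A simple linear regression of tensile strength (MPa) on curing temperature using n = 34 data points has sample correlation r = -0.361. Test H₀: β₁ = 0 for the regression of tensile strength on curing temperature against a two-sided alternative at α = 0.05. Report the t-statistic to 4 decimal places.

t = r·√(n − 2)/√(1 − r²) = -0.361·√32/√0.869679 = -2.1898.
df = n − 2 = 32.
Two-sided p ≈ 0.0359, which is < 0.05, so reject H₀.
There is evidence of a linear association between curing temperature and tensile strength.

t = -2.1898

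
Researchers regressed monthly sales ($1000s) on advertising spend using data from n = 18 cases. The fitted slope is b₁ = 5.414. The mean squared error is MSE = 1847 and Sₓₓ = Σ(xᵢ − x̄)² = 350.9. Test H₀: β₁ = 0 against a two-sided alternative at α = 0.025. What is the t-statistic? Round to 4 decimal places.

t = 2.3598

SE(b₁) = √(MSE/Sₓₓ) = √(1847/350.9) = 2.29426.
t = 5.414 / 2.29426 = 2.3598.
df = n − 2 = 16.
Two-sided p ≈ 0.0313, which is ≥ 0.025, so fail to reject H₀.
The data do not give significant evidence of an association between advertising spend and monthly sales.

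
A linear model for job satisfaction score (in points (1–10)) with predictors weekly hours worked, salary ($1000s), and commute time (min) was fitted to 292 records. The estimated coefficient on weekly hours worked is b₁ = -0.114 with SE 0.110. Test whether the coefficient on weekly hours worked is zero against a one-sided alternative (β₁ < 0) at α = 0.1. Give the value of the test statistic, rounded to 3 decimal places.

H₀: β₁ = 0 vs H₁: β₁ < 0.
t = (b₁ − β₁⁰)/SE = -0.114 / 0.110 = -1.036.
df = n − k − 1 = 292 − 3 − 1 = 288.
One-sided p ≈ 0.1505, which is ≥ 0.1, so fail to reject H₀.
The data do not give significant evidence that the true slope on weekly hours worked is negative, holding the other predictors fixed.

t = -1.036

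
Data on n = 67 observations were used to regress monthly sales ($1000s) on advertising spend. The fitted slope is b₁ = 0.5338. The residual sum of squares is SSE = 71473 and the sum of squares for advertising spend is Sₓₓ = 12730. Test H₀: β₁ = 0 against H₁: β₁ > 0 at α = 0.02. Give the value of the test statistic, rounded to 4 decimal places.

t = 1.8163

MSE = SSE/(n − 2) = 71473/65 = 1099.58.
SE(b₁) = √(MSE/Sₓₓ) = √(1099.58/12730) = 0.2939.
t = 0.5338 / 0.2939 = 1.8163.
df = n − 2 = 65.
One-sided p ≈ 0.0370, which is ≥ 0.02, so fail to reject H₀.
The data do not give significant evidence that the true slope on advertising spend is positive.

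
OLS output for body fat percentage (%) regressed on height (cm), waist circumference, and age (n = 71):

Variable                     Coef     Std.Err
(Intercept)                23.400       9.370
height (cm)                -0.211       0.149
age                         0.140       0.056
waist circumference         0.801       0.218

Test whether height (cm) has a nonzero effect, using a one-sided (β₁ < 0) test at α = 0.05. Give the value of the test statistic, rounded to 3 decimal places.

t = -1.416

Read off: b = -0.211, SE = 0.149 for height (cm).
H₀: β₁ = 0 vs H₁: β₁ < 0.
t = -0.211 / 0.149 = -1.416.
df = n − k − 1 = 71 − 3 − 1 = 67.
One-sided p ≈ 0.0807, which is ≥ 0.05, so fail to reject H₀.
The data do not give significant evidence that the true slope on height (cm) is negative, holding the other predictors fixed.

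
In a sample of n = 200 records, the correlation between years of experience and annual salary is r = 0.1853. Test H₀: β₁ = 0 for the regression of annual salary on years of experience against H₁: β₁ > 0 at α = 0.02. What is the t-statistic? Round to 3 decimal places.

t = 2.653

t = r·√(n − 2)/√(1 − r²) = 0.1853·√198/√0.965664 = 2.653.
df = n − 2 = 198.
One-sided p ≈ 0.0043, which is < 0.02, so reject H₀.
There is evidence of a linear association between years of experience and annual salary.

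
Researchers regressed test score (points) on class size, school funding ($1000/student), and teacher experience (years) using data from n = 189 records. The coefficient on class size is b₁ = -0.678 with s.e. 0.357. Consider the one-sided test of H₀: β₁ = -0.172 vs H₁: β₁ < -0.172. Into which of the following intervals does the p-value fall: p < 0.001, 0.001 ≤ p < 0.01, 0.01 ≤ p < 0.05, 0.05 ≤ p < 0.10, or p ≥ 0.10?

0.05 ≤ p < 0.10

t = (-0.678 − (-0.172)) / 0.357 = -1.417.
df = n − k − 1 = 189 − 3 − 1 = 185.
One-sided p = P(T_{185} < t) ≈ 0.0790.
So 0.05 ≤ p < 0.10.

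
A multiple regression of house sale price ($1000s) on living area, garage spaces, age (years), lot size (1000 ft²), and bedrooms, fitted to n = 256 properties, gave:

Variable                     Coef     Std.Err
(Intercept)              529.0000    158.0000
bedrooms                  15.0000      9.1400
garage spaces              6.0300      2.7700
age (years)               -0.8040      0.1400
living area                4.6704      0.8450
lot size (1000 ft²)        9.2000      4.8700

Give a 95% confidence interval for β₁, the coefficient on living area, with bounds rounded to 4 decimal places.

(3.0062, 6.3346)

Read off: b = 4.6704, SE = 0.8450 for living area.
df = n − k − 1 = 256 − 5 − 1 = 250.
t* = t_{0.025, 250} = 1.969498.
Margin = t* × SE = 1.969498 × 0.8450 = 1.664226.
CI: 4.6704 ± 1.664226 → (3.0062, 6.3346).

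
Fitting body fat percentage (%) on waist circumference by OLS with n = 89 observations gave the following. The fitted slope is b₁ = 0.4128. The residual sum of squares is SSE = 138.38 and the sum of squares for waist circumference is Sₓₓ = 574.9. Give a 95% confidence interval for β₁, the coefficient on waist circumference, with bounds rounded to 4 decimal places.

MSE = SSE/(n − 2) = 138.38/87 = 1.59057.
SE(b₁) = √(MSE/Sₓₓ) = √(1.59057/574.9) = 0.0525994.
df = n − 2 = 87.
t* = t_{0.025, 87} = 1.987608.
Margin = t* × SE = 1.987608 × 0.0525994 = 0.104547.
CI: 0.4128 ± 0.104547 → (0.3083, 0.5173).
With 95% confidence, each one-unit increase in waist circumference is associated with a change of between 0.3083 and 0.5173 % in body fat percentage.

(0.3083, 0.5173)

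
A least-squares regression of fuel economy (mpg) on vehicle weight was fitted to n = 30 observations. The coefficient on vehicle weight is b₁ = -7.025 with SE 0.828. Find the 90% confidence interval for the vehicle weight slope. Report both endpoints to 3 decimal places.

df = n − 2 = 30 − 2 = 28.
t* = t_{0.05, 28} = 1.701131.
Margin = t* × SE = 1.701131 × 0.828 = 1.40854.
CI: -7.025 ± 1.40854 → (-8.434, -5.616).
With 90% confidence, each one-unit increase in vehicle weight is associated with a change of between -8.434 and -5.616 mpg in fuel economy.

(-8.434, -5.616)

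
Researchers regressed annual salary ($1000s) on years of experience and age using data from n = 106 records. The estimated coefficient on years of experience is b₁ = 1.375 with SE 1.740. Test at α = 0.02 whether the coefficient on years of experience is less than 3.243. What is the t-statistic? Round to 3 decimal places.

H₀: β₁ = 3.243 vs H₁: β₁ < 3.243.
t = (b₁ − β₁⁰)/SE = (1.375 − 3.243) / 1.740 = -1.074.
df = n − k − 1 = 106 − 2 − 1 = 103.
One-sided p ≈ 0.1428, which is ≥ 0.02, so fail to reject H₀.
The data do not give significant evidence that the true slope on years of experience is below 3.243 $1000s per unit, holding the other predictors fixed.

t = -1.074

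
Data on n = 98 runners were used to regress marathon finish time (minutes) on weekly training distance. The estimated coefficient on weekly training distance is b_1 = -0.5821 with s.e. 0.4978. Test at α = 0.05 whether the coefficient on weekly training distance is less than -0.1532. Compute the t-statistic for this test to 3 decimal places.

t = -0.862

H₀: β₁ = -0.1532 vs H₁: β₁ < -0.1532.
t = (b_1 − β₁⁰)/SE = (-0.5821 − (-0.1532)) / 0.4978 = -0.862.
df = n − 2 = 98 − 2 = 96.
One-sided p ≈ 0.1955, which is ≥ 0.05, so fail to reject H₀.
The data do not give significant evidence that the true slope on weekly training distance is below -0.1532 minutes per unit.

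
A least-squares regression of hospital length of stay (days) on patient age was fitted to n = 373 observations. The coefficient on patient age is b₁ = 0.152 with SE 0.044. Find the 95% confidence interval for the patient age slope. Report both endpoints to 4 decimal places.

df = n − 2 = 373 − 2 = 371.
t* = t_{0.025, 371} = 1.966379.
Margin = t* × SE = 1.966379 × 0.044 = 0.086521.
CI: 0.152 ± 0.086521 → (0.0655, 0.2385).
With 95% confidence, each one-unit increase in patient age is associated with a change of between 0.0655 and 0.2385 days in hospital length of stay.

(0.0655, 0.2385)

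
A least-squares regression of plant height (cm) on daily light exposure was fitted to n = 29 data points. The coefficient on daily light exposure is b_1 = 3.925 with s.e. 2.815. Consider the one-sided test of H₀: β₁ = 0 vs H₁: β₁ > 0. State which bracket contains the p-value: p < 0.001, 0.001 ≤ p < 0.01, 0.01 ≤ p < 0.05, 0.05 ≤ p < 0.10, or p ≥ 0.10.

0.05 ≤ p < 0.10

t = 3.925 / 2.815 = 1.394.
df = n − 2 = 29 − 2 = 27.
One-sided p = P(T_{27} > t) ≈ 0.0873.
So 0.05 ≤ p < 0.10.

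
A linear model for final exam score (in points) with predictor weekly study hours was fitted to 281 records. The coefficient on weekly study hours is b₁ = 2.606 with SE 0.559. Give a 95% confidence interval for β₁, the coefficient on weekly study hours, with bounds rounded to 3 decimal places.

df = n − 2 = 281 − 2 = 279.
t* = t_{0.025, 279} = 1.968503.
Margin = t* × SE = 1.968503 × 0.559 = 1.10039.
CI: 2.606 ± 1.10039 → (1.506, 3.706).
With 95% confidence, each one-unit increase in weekly study hours is associated with a change of between 1.506 and 3.706 points in final exam score.

(1.506, 3.706)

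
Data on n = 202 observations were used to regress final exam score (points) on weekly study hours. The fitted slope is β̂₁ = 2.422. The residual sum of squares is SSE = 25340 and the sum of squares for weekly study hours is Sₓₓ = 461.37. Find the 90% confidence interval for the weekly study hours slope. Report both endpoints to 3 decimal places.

(1.556, 3.288)

MSE = SSE/(n − 2) = 25340/200 = 126.7.
SE(β̂₁) = √(MSE/Sₓₓ) = √(126.7/461.37) = 0.524039.
df = n − 2 = 200.
t* = t_{0.05, 200} = 1.652508.
Margin = t* × SE = 1.652508 × 0.524039 = 0.86598.
CI: 2.422 ± 0.86598 → (1.556, 3.288).
With 90% confidence, each one-unit increase in weekly study hours is associated with a change of between 1.556 and 3.288 points in final exam score.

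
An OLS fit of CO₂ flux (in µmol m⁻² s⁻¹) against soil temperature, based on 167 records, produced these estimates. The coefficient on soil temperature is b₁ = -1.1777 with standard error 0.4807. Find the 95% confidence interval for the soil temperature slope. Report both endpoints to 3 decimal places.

(-2.127, -0.229)

df = n − 2 = 167 − 2 = 165.
t* = t_{0.025, 165} = 1.974446.
Margin = t* × SE = 1.974446 × 0.4807 = 0.94912.
CI: -1.1777 ± 0.94912 → (-2.127, -0.229).
With 95% confidence, each one-unit increase in soil temperature is associated with a change of between -2.127 and -0.229 µmol m⁻² s⁻¹ in CO₂ flux.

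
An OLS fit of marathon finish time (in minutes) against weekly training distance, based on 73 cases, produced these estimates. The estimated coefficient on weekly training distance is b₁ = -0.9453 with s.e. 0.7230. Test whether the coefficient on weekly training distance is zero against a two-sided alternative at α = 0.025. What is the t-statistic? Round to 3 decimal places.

t = -1.307

H₀: β₁ = 0 vs H₁: β₁ ≠ 0.
t = (b₁ − β₁⁰)/SE = -0.9453 / 0.7230 = -1.307.
df = n − 2 = 73 − 2 = 71.
Two-sided p ≈ 0.1953, which is ≥ 0.025, so fail to reject H₀.
The data do not give significant evidence of an association between weekly training distance and marathon finish time.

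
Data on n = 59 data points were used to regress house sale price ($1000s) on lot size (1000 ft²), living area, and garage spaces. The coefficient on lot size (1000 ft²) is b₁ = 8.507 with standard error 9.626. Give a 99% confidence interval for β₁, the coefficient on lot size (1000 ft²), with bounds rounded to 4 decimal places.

df = n − k − 1 = 59 − 3 − 1 = 55.
t* = t_{0.005, 55} = 2.668216.
Margin = t* × SE = 2.668216 × 9.626 = 25.684247.
CI: 8.507 ± 25.684247 → (-17.1772, 34.1912).
With 99% confidence, each one-unit increase in lot size (1000 ft²) is associated with a change of between -17.1772 and 34.1912 $1000s in house sale price, holding the other predictors fixed.

(-17.1772, 34.1912)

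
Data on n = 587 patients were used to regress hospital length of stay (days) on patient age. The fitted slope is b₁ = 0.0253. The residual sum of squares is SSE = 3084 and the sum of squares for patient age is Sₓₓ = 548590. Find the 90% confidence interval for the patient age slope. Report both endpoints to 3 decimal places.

MSE = SSE/(n − 2) = 3084/585 = 5.27179.
SE(b₁) = √(MSE/Sₓₓ) = √(5.27179/548590) = 0.00309995.
df = n − 2 = 585.
t* = t_{0.05, 585} = 1.647463.
Margin = t* × SE = 1.647463 × 0.00309995 = 0.00511.
CI: 0.0253 ± 0.00511 → (0.020, 0.030).
With 90% confidence, each one-unit increase in patient age is associated with a change of between 0.020 and 0.030 days in hospital length of stay.

(0.020, 0.030)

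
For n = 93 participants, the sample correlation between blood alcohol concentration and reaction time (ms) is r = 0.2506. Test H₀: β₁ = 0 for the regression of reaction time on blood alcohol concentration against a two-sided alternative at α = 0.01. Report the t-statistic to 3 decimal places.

t = r·√(n − 2)/√(1 − r²) = 0.2506·√91/√0.9372 = 2.469.
df = n − 2 = 91.
Two-sided p ≈ 0.0154, which is ≥ 0.01, so fail to reject H₀.
The data do not give significant evidence of a linear association between blood alcohol concentration and reaction time.

t = 2.469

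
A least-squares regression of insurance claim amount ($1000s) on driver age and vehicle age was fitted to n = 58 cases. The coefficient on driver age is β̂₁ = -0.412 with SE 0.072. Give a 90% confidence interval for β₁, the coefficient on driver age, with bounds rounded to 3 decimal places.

(-0.532, -0.292)

df = n − k − 1 = 58 − 2 − 1 = 55.
t* = t_{0.05, 55} = 1.673034.
Margin = t* × SE = 1.673034 × 0.072 = 0.12046.
CI: -0.412 ± 0.12046 → (-0.532, -0.292).
With 90% confidence, each one-unit increase in driver age is associated with a change of between -0.532 and -0.292 $1000s in insurance claim amount, holding the other predictors fixed.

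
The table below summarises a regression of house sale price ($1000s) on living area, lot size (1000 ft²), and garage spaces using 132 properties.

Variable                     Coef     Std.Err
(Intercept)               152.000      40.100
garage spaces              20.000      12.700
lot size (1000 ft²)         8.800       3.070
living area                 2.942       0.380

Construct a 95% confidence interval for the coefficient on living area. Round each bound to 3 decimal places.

Read off: b = 2.942, SE = 0.380 for living area.
df = n − k − 1 = 132 − 3 − 1 = 128.
t* = t_{0.025, 128} = 1.978671.
Margin = t* × SE = 1.978671 × 0.380 = 0.75189.
CI: 2.942 ± 0.75189 → (2.190, 3.694).

(2.190, 3.694)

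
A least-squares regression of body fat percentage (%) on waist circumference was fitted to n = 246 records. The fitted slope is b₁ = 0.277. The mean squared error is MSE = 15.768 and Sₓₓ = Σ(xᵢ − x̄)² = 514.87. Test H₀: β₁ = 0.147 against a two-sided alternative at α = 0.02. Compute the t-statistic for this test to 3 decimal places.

SE(b₁) = √(MSE/Sₓₓ) = √(15.768/514.87) = 0.175001.
t = (0.277 − 0.147) / 0.175001 = 0.743.
df = n − 2 = 244.
Two-sided p ≈ 0.4583, which is ≥ 0.02, so fail to reject H₀.
The data are consistent with a true slope of 0.147 % per unit of waist circumference.

t = 0.743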